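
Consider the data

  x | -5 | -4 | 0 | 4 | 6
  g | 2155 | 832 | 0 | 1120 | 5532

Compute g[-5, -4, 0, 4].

-18

g[-5,-4] = (832 - 2155) / (-4 - (-5)) = -1323
g[-4,0] = (0 - 832) / (0 - (-4)) = -208
g[0,4] = (1120 - 0) / (4 - 0) = 280
g[-5,-4,0] = (-208 - (-1323)) / (0 - (-5)) = 223
g[-4,0,4] = (280 - (-208)) / (4 - (-4)) = 61
g[-5,-4,0,4] = (61 - 223) / (4 - (-5)) = -18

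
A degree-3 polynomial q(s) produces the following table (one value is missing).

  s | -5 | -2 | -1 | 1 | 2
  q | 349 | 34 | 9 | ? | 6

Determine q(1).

The 4 known values determine q uniquely (degree ≤ 3).
Evaluate each Lagrange basis at s = 1:
L_0(1) = (3)·(2)·(-1)/[(-3)·(-4)·(-7)] = 1/14
L_1(1) = (6)·(2)·(-1)/[(3)·(-1)·(-4)] = -1
L_2(1) = (6)·(3)·(-1)/[(4)·(1)·(-3)] = 3/2
L_3(1) = (6)·(3)·(2)/[(7)·(4)·(3)] = 3/7
Sum: 349·(1/14) + 34·(-1) + 9·(3/2) + 6·(3/7) = 7

7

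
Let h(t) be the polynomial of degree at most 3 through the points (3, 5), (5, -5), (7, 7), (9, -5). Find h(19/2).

-1097/64

L_0(19/2) = (9/2)·(5/2)·(1/2)/[(-2)·(-4)·(-6)] = -15/128
L_1(19/2) = (13/2)·(5/2)·(1/2)/[(2)·(-2)·(-4)] = 65/128
L_2(19/2) = (13/2)·(9/2)·(1/2)/[(4)·(2)·(-2)] = -117/128
L_3(19/2) = (13/2)·(9/2)·(5/2)/[(6)·(4)·(2)] = 195/128
Sum: 5·(-15/128) + (-5)·(65/128) + 7·(-117/128) + (-5)·(195/128) = -1097/64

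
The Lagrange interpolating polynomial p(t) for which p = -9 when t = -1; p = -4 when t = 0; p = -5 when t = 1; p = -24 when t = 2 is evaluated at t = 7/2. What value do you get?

Evaluate each Lagrange basis at t = 7/2:
L_0(7/2) = (7/2)·(5/2)·(3/2)/[(-1)·(-2)·(-3)] = -35/16
L_1(7/2) = (9/2)·(5/2)·(3/2)/[(1)·(-1)·(-2)] = 135/16
L_2(7/2) = (9/2)·(7/2)·(3/2)/[(2)·(1)·(-1)] = -189/16
L_3(7/2) = (9/2)·(7/2)·(5/2)/[(3)·(2)·(1)] = 105/16
Sum: (-9)·(-35/16) + (-4)·(135/16) + (-5)·(-189/16) + (-24)·(105/16) = -225/2

-225/2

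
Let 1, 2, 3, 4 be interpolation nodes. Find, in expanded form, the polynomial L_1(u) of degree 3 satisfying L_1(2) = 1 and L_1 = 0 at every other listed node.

L_1(u) = (u - 1)(u - 3)(u - 4) / [(1)·(-1)·(-2)]
       = (u^3 - 8u^2 + 19u - 12) / (2)

L_1(u) = (1/2)u^3 - 4u^2 + (19/2)u - 6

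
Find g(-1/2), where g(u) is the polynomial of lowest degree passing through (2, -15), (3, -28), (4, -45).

0

Using Newton's divided-difference form:
g[2,3] = (-28 - (-15)) / (3 - 2) = -13
g[3,4] = (-45 - (-28)) / (4 - 3) = -17
g[2,3,4] = (-17 - (-13)) / (4 - 2) = -2
g(-1/2) = -15 + (-13)·(-5/2) + (-2)·(-5/2)·(-7/2) = 0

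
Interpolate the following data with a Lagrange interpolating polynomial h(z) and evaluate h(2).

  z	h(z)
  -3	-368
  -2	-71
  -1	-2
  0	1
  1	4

-23

L_0(2) = (4)·(3)·(2)·(1)/[(-1)·(-2)·(-3)·(-4)] = 1
L_1(2) = (5)·(3)·(2)·(1)/[(1)·(-1)·(-2)·(-3)] = -5
L_2(2) = (5)·(4)·(2)·(1)/[(2)·(1)·(-1)·(-2)] = 10
L_3(2) = (5)·(4)·(3)·(1)/[(3)·(2)·(1)·(-1)] = -10
L_4(2) = (5)·(4)·(3)·(2)/[(4)·(3)·(2)·(1)] = 5
Sum: (-368)·(1) + (-71)·(-5) + (-2)·(10) + 1·(-10) + 4·(5) = -23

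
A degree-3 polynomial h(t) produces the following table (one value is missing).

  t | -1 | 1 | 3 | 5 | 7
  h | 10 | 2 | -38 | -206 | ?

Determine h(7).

The 4 known values determine h uniquely (degree ≤ 3).
L_0(7) = (6)·(4)·(2)/[(-2)·(-4)·(-6)] = -1
L_1(7) = (8)·(4)·(2)/[(2)·(-2)·(-4)] = 4
L_2(7) = (8)·(6)·(2)/[(4)·(2)·(-2)] = -6
L_3(7) = (8)·(6)·(4)/[(6)·(4)·(2)] = 4
Sum: 10·(-1) + 2·(4) + (-38)·(-6) + (-206)·(4) = -598

-598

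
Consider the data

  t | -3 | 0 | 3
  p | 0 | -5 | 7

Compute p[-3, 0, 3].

17/18

p[-3,0] = (-5 - 0) / (0 - (-3)) = -5/3
p[0,3] = (7 - (-5)) / (3 - 0) = 4
p[-3,0,3] = (4 - (-5/3)) / (3 - (-3)) = 17/18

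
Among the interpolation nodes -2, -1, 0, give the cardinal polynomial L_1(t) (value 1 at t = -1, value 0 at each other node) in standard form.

L_1(t) = -t^2 - 2t

L_1(t) = (t + 2)t / [(1)·(-1)]
       = (t^2 + 2t) / (-1)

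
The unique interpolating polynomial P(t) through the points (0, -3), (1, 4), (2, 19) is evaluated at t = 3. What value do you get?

Evaluate each Lagrange basis at t = 3:
L_0(3) = (2)·(1)/[(-1)·(-2)] = 1
L_1(3) = (3)·(1)/[(1)·(-1)] = -3
L_2(3) = (3)·(2)/[(2)·(1)] = 3
Sum: (-3)·(1) + 4·(-3) + 19·(3) = 42

42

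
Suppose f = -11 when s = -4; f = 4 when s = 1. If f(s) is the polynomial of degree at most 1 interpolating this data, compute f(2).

L_0(2) = (1)/[(-5)] = -1/5
L_1(2) = (6)/[(5)] = 6/5
Sum: (-11)·(-1/5) + 4·(6/5) = 7

7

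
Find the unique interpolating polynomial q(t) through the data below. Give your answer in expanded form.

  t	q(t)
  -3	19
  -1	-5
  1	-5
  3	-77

q(t) = -2t^3 - 3t^2 + 2t - 2

Build the Lagrange basis polynomials:
L_0(t) = (t + 1)(t - 1)(t - 3) / [-48] = -(1/48)t^3 + (1/16)t^2 + (1/48)t - 1/16
L_1(t) = (t + 3)(t - 1)(t - 3) / [16] = (1/16)t^3 - (1/16)t^2 - (9/16)t + 9/16
L_2(t) = (t + 3)(t + 1)(t - 3) / [-16] = -(1/16)t^3 - (1/16)t^2 + (9/16)t + 9/16
L_3(t) = (t + 3)(t + 1)(t - 1) / [48] = (1/48)t^3 + (1/16)t^2 - (1/48)t - 1/16
q(t) = 19·L_0 + (-5)·L_1 + (-5)·L_2 + (-77)·L_3
  19·L_0(t) = -(19/48)t^3 + (19/16)t^2 + (19/48)t - 19/16
  (-5)·L_1(t) = -(5/16)t^3 + (5/16)t^2 + (45/16)t - 45/16
  (-5)·L_2(t) = (5/16)t^3 + (5/16)t^2 - (45/16)t - 45/16
  (-77)·L_3(t) = -(77/48)t^3 - (77/16)t^2 + (77/48)t + 77/16
Adding term by term: -2t^3 - 3t^2 + 2t - 2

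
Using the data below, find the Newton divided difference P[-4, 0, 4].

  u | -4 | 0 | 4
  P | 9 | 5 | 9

1/4

P[-4,0] = (5 - 9) / (0 - (-4)) = -1
P[0,4] = (9 - 5) / (4 - 0) = 1
P[-4,0,4] = (1 - (-1)) / (4 - (-4)) = 1/4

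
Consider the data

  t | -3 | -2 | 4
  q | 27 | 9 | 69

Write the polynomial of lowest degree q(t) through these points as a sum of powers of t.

q(t) = 4t^2 + 2t - 3

L_0(t) = (t + 2)(t - 4) / [7] = (1/7)t^2 - (2/7)t - 8/7
L_1(t) = (t + 3)(t - 4) / [-6] = -(1/6)t^2 + (1/6)t + 2
L_2(t) = (t + 3)(t + 2) / [42] = (1/42)t^2 + (5/42)t + 1/7
q(t) = 27·L_0 + 9·L_1 + 69·L_2
  27·L_0(t) = (27/7)t^2 - (54/7)t - 216/7
  9·L_1(t) = -(3/2)t^2 + (3/2)t + 18
  69·L_2(t) = (23/14)t^2 + (115/14)t + 69/7
Adding term by term: 4t^2 + 2t - 3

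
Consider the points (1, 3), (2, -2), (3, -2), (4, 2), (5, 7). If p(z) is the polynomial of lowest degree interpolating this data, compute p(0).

12

Evaluate each Lagrange basis at z = 0:
L_0(0) = (-2)·(-3)·(-4)·(-5)/[(-1)·(-2)·(-3)·(-4)] = 5
L_1(0) = (-1)·(-3)·(-4)·(-5)/[(1)·(-1)·(-2)·(-3)] = -10
L_2(0) = (-1)·(-2)·(-4)·(-5)/[(2)·(1)·(-1)·(-2)] = 10
L_3(0) = (-1)·(-2)·(-3)·(-5)/[(3)·(2)·(1)·(-1)] = -5
L_4(0) = (-1)·(-2)·(-3)·(-4)/[(4)·(3)·(2)·(1)] = 1
Sum: 3·(5) + (-2)·(-10) + (-2)·(10) + 2·(-5) + 7·(1) = 12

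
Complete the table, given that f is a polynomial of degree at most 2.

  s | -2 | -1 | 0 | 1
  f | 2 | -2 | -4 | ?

-4

The 3 known values determine f uniquely (degree ≤ 2).
Evaluate each Lagrange basis at s = 1:
L_0(1) = (2)·(1)/[(-1)·(-2)] = 1
L_1(1) = (3)·(1)/[(1)·(-1)] = -3
L_2(1) = (3)·(2)/[(2)·(1)] = 3
Sum: 2·(1) + (-2)·(-3) + (-4)·(3) = -4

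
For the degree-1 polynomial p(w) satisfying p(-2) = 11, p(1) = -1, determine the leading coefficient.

Build the Lagrange basis polynomials:
L_0(w) = (w - 1) / [-3] = -(1/3)w + 1/3
L_1(w) = (w + 2) / [3] = (1/3)w + 2/3
p(w) = 11·L_0 + (-1)·L_1
Only the coefficient of w is needed; take it from each L_i and combine:
11·(-1/3) + (-1)·(1/3) = -4

-4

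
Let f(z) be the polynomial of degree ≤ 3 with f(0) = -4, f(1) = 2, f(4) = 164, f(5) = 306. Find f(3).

74

Evaluate each Lagrange basis at z = 3:
L_0(3) = (2)·(-1)·(-2)/[(-1)·(-4)·(-5)] = -1/5
L_1(3) = (3)·(-1)·(-2)/[(1)·(-3)·(-4)] = 1/2
L_2(3) = (3)·(2)·(-2)/[(4)·(3)·(-1)] = 1
L_3(3) = (3)·(2)·(-1)/[(5)·(4)·(1)] = -3/10
Sum: (-4)·(-1/5) + 2·(1/2) + 164·(1) + 306·(-3/10) = 74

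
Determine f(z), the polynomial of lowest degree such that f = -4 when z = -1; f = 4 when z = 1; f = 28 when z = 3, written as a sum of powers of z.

f(z) = 2z^2 + 4z - 2

Newton's divided differences:
f[-1,1] = (4 - (-4)) / (1 - (-1)) = 4
f[1,3] = (28 - 4) / (3 - 1) = 12
f[-1,1,3] = (12 - 4) / (3 - (-1)) = 2
f(z) = -4 + 4·(z + 1) + 2·(z + 1)(z - 1)
Expanding: f(z) = 2z^2 + 4z - 2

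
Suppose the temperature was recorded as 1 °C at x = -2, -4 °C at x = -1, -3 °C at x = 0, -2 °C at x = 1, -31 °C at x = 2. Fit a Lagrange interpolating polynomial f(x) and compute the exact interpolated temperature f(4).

Evaluate each Lagrange basis at x = 4:
L_0(4) = (5)·(4)·(3)·(2)/[(-1)·(-2)·(-3)·(-4)] = 5
L_1(4) = (6)·(4)·(3)·(2)/[(1)·(-1)·(-2)·(-3)] = -24
L_2(4) = (6)·(5)·(3)·(2)/[(2)·(1)·(-1)·(-2)] = 45
L_3(4) = (6)·(5)·(4)·(2)/[(3)·(2)·(1)·(-1)] = -40
L_4(4) = (6)·(5)·(4)·(3)/[(4)·(3)·(2)·(1)] = 15
Sum: 1·(5) + (-4)·(-24) + (-3)·(45) + (-2)·(-40) + (-31)·(15) = -419

-419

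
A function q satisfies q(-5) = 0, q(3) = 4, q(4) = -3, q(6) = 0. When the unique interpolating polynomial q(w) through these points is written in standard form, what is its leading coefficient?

Build the Lagrange basis polynomials:
L_0(w) = (w - 3)(w - 4)(w - 6) / [-792] = -(1/792)w^3 + (13/792)w^2 - (3/44)w + 1/11
L_1(w) = (w + 5)(w - 4)(w - 6) / [24] = (1/24)w^3 - (5/24)w^2 - (13/12)w + 5
L_2(w) = (w + 5)(w - 3)(w - 6) / [-18] = -(1/18)w^3 + (2/9)w^2 + (3/2)w - 5
L_3(w) = (w + 5)(w - 3)(w - 4) / [66] = (1/66)w^3 - (1/33)w^2 - (23/66)w + 10/11
q(w) = 0·L_0 + 4·L_1 + (-3)·L_2 + 0·L_3
Only the coefficient of w^3 is needed; take it from each L_i and combine:
0·(-1/792) + 4·(1/24) + (-3)·(-1/18) + 0·(1/66) = 1/3

1/3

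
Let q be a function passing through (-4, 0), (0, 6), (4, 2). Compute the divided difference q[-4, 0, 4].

q[-4,0] = (6 - 0) / (0 - (-4)) = 3/2
q[0,4] = (2 - 6) / (4 - 0) = -1
q[-4,0,4] = (-1 - 3/2) / (4 - (-4)) = -5/16

-5/16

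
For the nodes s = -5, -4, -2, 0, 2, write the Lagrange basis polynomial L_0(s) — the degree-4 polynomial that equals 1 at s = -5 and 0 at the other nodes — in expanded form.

L_0(s) = (1/105)s^4 + (4/105)s^3 - (4/105)s^2 - (16/105)s

L_0(s) = (s + 4)(s + 2)s(s - 2) / [(-1)·(-3)·(-5)·(-7)]
       = (s^4 + 4s^3 - 4s^2 - 16s) / (105)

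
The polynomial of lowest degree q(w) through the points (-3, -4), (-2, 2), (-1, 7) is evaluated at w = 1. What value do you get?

14

Evaluate each Lagrange basis at w = 1:
L_0(1) = (3)·(2)/[(-1)·(-2)] = 3
L_1(1) = (4)·(2)/[(1)·(-1)] = -8
L_2(1) = (4)·(3)/[(2)·(1)] = 6
Sum: (-4)·(3) + 2·(-8) + 7·(6) = 14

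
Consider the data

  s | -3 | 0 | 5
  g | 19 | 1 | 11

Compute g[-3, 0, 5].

1

g[-3,0] = (1 - 19) / (0 - (-3)) = -6
g[0,5] = (11 - 1) / (5 - 0) = 2
g[-3,0,5] = (2 - (-6)) / (5 - (-3)) = 1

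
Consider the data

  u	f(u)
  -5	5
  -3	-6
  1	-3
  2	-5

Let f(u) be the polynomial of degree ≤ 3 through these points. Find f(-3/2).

-371/64

Evaluate each Lagrange basis at u = -3/2:
L_0(-3/2) = (3/2)·(-5/2)·(-7/2)/[(-2)·(-6)·(-7)] = -5/32
L_1(-3/2) = (7/2)·(-5/2)·(-7/2)/[(2)·(-4)·(-5)] = 49/64
L_2(-3/2) = (7/2)·(3/2)·(-7/2)/[(6)·(4)·(-1)] = 49/64
L_3(-3/2) = (7/2)·(3/2)·(-5/2)/[(7)·(5)·(1)] = -3/8
Sum: 5·(-5/32) + (-6)·(49/64) + (-3)·(49/64) + (-5)·(-3/8) = -371/64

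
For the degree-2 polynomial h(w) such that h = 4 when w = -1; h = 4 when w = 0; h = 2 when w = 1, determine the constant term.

4

Build the Lagrange basis polynomials:
L_0(w) = w(w - 1) / [2] = (1/2)w^2 - (1/2)w
L_1(w) = (w + 1)(w - 1) / [-1] = -w^2 + 1
L_2(w) = (w + 1)w / [2] = (1/2)w^2 + (1/2)w
h(w) = 4·L_0 + 4·L_1 + 2·L_2
Only the constant term is needed; take it from each L_i and combine:
4·(0) + 4·(1) + 2·(0) = 4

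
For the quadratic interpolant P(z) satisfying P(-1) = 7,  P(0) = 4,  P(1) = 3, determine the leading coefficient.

The leading coefficient equals the top divided difference P[-1,0,1].
P[-1,0] = (4 - 7) / (0 - (-1)) = -3
P[0,1] = (3 - 4) / (1 - 0) = -1
P[-1,0,1] = (-1 - (-3)) / (1 - (-1)) = 1

1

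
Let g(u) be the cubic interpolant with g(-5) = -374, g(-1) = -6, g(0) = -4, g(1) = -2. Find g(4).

Evaluate each Lagrange basis at u = 4:
L_0(4) = (5)·(4)·(3)/[(-4)·(-5)·(-6)] = -1/2
L_1(4) = (9)·(4)·(3)/[(4)·(-1)·(-2)] = 27/2
L_2(4) = (9)·(5)·(3)/[(5)·(1)·(-1)] = -27
L_3(4) = (9)·(5)·(4)/[(6)·(2)·(1)] = 15
Sum: (-374)·(-1/2) + (-6)·(27/2) + (-4)·(-27) + (-2)·(15) = 184

184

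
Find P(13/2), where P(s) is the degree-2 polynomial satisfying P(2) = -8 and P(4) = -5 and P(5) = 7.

Evaluate each Lagrange basis at s = 13/2:
L_0(13/2) = (5/2)·(3/2)/[(-2)·(-3)] = 5/8
L_1(13/2) = (9/2)·(3/2)/[(2)·(-1)] = -27/8
L_2(13/2) = (9/2)·(5/2)/[(3)·(1)] = 15/4
Sum: (-8)·(5/8) + (-5)·(-27/8) + 7·(15/4) = 305/8

305/8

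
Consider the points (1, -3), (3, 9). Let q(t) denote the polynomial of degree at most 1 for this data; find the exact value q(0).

-9

Evaluate each Lagrange basis at t = 0:
L_0(0) = (-3)/[(-2)] = 3/2
L_1(0) = (-1)/[(2)] = -1/2
Sum: (-3)·(3/2) + 9·(-1/2) = -9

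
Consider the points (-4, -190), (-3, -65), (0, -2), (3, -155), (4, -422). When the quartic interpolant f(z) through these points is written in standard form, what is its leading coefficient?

Build the Lagrange basis polynomials:
L_0(z) = (z + 3)z(z - 3)(z - 4) / [224] = (1/224)z^4 - (1/56)z^3 - (9/224)z^2 + (9/56)z
L_1(z) = (z + 4)z(z - 3)(z - 4) / [-126] = -(1/126)z^4 + (1/42)z^3 + (8/63)z^2 - (8/21)z
L_2(z) = (z + 4)(z + 3)(z - 3)(z - 4) / [144] = (1/144)z^4 - (25/144)z^2 + 1
L_3(z) = (z + 4)(z + 3)z(z - 4) / [-126] = -(1/126)z^4 - (1/42)z^3 + (8/63)z^2 + (8/21)z
L_4(z) = (z + 4)(z + 3)z(z - 3) / [224] = (1/224)z^4 + (1/56)z^3 - (9/224)z^2 - (9/56)z
f(z) = (-190)·L_0 + (-65)·L_1 + (-2)·L_2 + (-155)·L_3 + (-422)·L_4
Only the coefficient of z^4 is needed; take it from each L_i and combine:
(-190)·(1/224) + (-65)·(-1/126) + (-2)·(1/144) + (-155)·(-1/126) + (-422)·(1/224) = -1

-1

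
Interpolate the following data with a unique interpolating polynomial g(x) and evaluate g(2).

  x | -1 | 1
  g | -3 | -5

L_0(2) = (1)/[(-2)] = -1/2
L_1(2) = (3)/[(2)] = 3/2
Sum: (-3)·(-1/2) + (-5)·(3/2) = -6

-6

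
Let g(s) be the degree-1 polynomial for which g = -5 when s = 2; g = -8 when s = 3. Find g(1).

-2

Evaluate each Lagrange basis at s = 1:
L_0(1) = (-2)/[(-1)] = 2
L_1(1) = (-1)/[(1)] = -1
Sum: (-5)·(2) + (-8)·(-1) = -2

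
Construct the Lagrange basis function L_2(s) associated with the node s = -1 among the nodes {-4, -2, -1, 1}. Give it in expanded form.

L_2(s) = (s + 4)(s + 2)(s - 1) / [(3)·(1)·(-2)]
       = (s^3 + 5s^2 + 2s - 8) / (-6)

L_2(s) = -(1/6)s^3 - (5/6)s^2 - (1/3)s + 4/3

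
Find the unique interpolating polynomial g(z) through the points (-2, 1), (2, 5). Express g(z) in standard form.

g(z) = z + 3

L_0(z) = (z - 2) / [-4] = -(1/4)z + 1/2
L_1(z) = (z + 2) / [4] = (1/4)z + 1/2
g(z) = 1·L_0 + 5·L_1
  1·L_0(z) = -(1/4)z + 1/2
  5·L_1(z) = (5/4)z + 5/2
Adding term by term: z + 3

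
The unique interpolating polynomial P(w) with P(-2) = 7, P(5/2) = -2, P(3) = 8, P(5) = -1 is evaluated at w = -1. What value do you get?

Evaluate each Lagrange basis at w = -1:
L_0(-1) = (-7/2)·(-4)·(-6)/[(-9/2)·(-5)·(-7)] = 8/15
L_1(-1) = (1)·(-4)·(-6)/[(9/2)·(-1/2)·(-5/2)] = 64/15
L_2(-1) = (1)·(-7/2)·(-6)/[(5)·(1/2)·(-2)] = -21/5
L_3(-1) = (1)·(-7/2)·(-4)/[(7)·(5/2)·(2)] = 2/5
Sum: 7·(8/15) + (-2)·(64/15) + 8·(-21/5) + (-1)·(2/5) = -194/5

-194/5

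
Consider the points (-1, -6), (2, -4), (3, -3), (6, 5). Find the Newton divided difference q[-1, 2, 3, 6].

1/21

q[-1,2] = (-4 - (-6)) / (2 - (-1)) = 2/3
q[2,3] = (-3 - (-4)) / (3 - 2) = 1
q[3,6] = (5 - (-3)) / (6 - 3) = 8/3
q[-1,2,3] = (1 - 2/3) / (3 - (-1)) = 1/12
q[2,3,6] = (8/3 - 1) / (6 - 2) = 5/12
q[-1,2,3,6] = (5/12 - 1/12) / (6 - (-1)) = 1/21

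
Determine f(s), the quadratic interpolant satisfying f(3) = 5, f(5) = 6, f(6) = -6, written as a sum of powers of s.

f(s) = -(25/6)s^2 + (203/6)s - 59

Newton's divided differences:
f[3,5] = (6 - 5) / (5 - 3) = 1/2
f[5,6] = (-6 - 6) / (6 - 5) = -12
f[3,5,6] = (-12 - 1/2) / (6 - 3) = -25/6
f(s) = 5 + (1/2)·(s - 3) + (-25/6)·(s - 3)(s - 5)
Expanding: f(s) = -(25/6)s^2 + (203/6)s - 59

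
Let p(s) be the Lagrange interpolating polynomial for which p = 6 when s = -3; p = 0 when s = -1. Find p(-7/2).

15/2

L_0(-7/2) = (-5/2)/[(-2)] = 5/4
L_1(-7/2) = (-1/2)/[(2)] = -1/4
Sum: 6·(5/4) + 0 = 15/2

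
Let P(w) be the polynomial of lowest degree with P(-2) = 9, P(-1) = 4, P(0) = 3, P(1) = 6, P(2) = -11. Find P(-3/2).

Evaluate each Lagrange basis at w = -3/2:
L_0(-3/2) = (-1/2)·(-3/2)·(-5/2)·(-7/2)/[(-1)·(-2)·(-3)·(-4)] = 35/128
L_1(-3/2) = (1/2)·(-3/2)·(-5/2)·(-7/2)/[(1)·(-1)·(-2)·(-3)] = 35/32
L_2(-3/2) = (1/2)·(-1/2)·(-5/2)·(-7/2)/[(2)·(1)·(-1)·(-2)] = -35/64
L_3(-3/2) = (1/2)·(-1/2)·(-3/2)·(-7/2)/[(3)·(2)·(1)·(-1)] = 7/32
L_4(-3/2) = (1/2)·(-1/2)·(-3/2)·(-5/2)/[(4)·(3)·(2)·(1)] = -5/128
Sum: 9·(35/128) + 4·(35/32) + 3·(-35/64) + 6·(7/32) + (-11)·(-5/128) = 111/16

111/16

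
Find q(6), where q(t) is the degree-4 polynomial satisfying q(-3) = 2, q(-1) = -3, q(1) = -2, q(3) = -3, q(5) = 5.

2689/128

Evaluate each Lagrange basis at t = 6:
L_0(6) = (7)·(5)·(3)·(1)/[(-2)·(-4)·(-6)·(-8)] = 35/128
L_1(6) = (9)·(5)·(3)·(1)/[(2)·(-2)·(-4)·(-6)] = -45/32
L_2(6) = (9)·(7)·(3)·(1)/[(4)·(2)·(-2)·(-4)] = 189/64
L_3(6) = (9)·(7)·(5)·(1)/[(6)·(4)·(2)·(-2)] = -105/32
L_4(6) = (9)·(7)·(5)·(3)/[(8)·(6)·(4)·(2)] = 315/128
Sum: 2·(35/128) + (-3)·(-45/32) + (-2)·(189/64) + (-3)·(-105/32) + 5·(315/128) = 2689/128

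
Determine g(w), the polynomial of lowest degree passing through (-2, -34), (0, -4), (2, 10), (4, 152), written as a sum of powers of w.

Build the Lagrange basis polynomials:
L_0(w) = w(w - 2)(w - 4) / [-48] = -(1/48)w^3 + (1/8)w^2 - (1/6)w
L_1(w) = (w + 2)(w - 2)(w - 4) / [16] = (1/16)w^3 - (1/4)w^2 - (1/4)w + 1
L_2(w) = (w + 2)w(w - 4) / [-16] = -(1/16)w^3 + (1/8)w^2 + (1/2)w
L_3(w) = (w + 2)w(w - 2) / [48] = (1/48)w^3 - (1/12)w
g(w) = (-34)·L_0 + (-4)·L_1 + 10·L_2 + 152·L_3
  (-34)·L_0(w) = (17/24)w^3 - (17/4)w^2 + (17/3)w
  (-4)·L_1(w) = -(1/4)w^3 + w^2 + w - 4
  10·L_2(w) = -(5/8)w^3 + (5/4)w^2 + 5w
  152·L_3(w) = (19/6)w^3 - (38/3)w
Adding term by term: 3w^3 - 2w^2 - w - 4

g(w) = 3w^3 - 2w^2 - w - 4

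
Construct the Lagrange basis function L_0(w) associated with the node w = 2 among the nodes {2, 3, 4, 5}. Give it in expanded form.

L_0(w) = (w - 3)(w - 4)(w - 5) / [(-1)·(-2)·(-3)]
       = (w^3 - 12w^2 + 47w - 60) / (-6)

L_0(w) = -(1/6)w^3 + 2w^2 - (47/6)w + 10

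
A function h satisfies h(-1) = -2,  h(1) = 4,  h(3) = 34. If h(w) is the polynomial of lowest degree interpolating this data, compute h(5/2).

L_0(5/2) = (3/2)·(-1/2)/[(-2)·(-4)] = -3/32
L_1(5/2) = (7/2)·(-1/2)/[(2)·(-2)] = 7/16
L_2(5/2) = (7/2)·(3/2)/[(4)·(2)] = 21/32
Sum: (-2)·(-3/32) + 4·(7/16) + 34·(21/32) = 97/4

97/4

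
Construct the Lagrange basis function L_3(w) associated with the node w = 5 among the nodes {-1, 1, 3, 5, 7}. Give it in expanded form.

L_3(w) = -(1/96)w^4 + (5/48)w^3 - (5/24)w^2 - (5/48)w + 7/32

L_3(w) = (w + 1)(w - 1)(w - 3)(w - 7) / [(6)·(4)·(2)·(-2)]
       = (w^4 - 10w^3 + 20w^2 + 10w - 21) / (-96)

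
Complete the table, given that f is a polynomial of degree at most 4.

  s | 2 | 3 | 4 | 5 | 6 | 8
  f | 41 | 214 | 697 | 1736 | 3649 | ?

11729

The 5 known values determine f uniquely (degree ≤ 4).
L_0(8) = (5)·(4)·(3)·(2)/[(-1)·(-2)·(-3)·(-4)] = 5
L_1(8) = (6)·(4)·(3)·(2)/[(1)·(-1)·(-2)·(-3)] = -24
L_2(8) = (6)·(5)·(3)·(2)/[(2)·(1)·(-1)·(-2)] = 45
L_3(8) = (6)·(5)·(4)·(2)/[(3)·(2)·(1)·(-1)] = -40
L_4(8) = (6)·(5)·(4)·(3)/[(4)·(3)·(2)·(1)] = 15
Sum: 41·(5) + 214·(-24) + 697·(45) + 1736·(-40) + 3649·(15) = 11729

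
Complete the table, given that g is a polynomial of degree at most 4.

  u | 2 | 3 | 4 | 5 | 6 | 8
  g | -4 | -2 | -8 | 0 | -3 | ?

The 5 known values determine g uniquely (degree ≤ 4).
Evaluate each Lagrange basis at u = 8:
L_0(8) = (5)·(4)·(3)·(2)/[(-1)·(-2)·(-3)·(-4)] = 5
L_1(8) = (6)·(4)·(3)·(2)/[(1)·(-1)·(-2)·(-3)] = -24
L_2(8) = (6)·(5)·(3)·(2)/[(2)·(1)·(-1)·(-2)] = 45
L_3(8) = (6)·(5)·(4)·(2)/[(3)·(2)·(1)·(-1)] = -40
L_4(8) = (6)·(5)·(4)·(3)/[(4)·(3)·(2)·(1)] = 15
Sum: (-4)·(5) + (-2)·(-24) + (-8)·(45) + 0 + (-3)·(15) = -377

-377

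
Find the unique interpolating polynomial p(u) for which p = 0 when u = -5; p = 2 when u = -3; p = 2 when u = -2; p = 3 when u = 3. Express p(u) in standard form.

p(u) = (11/240)u^3 + (1/8)u^2 - (59/240)u + 11/8

Newton's divided differences:
p[-5,-3] = (2 - 0) / (-3 - (-5)) = 1
p[-3,-2] = (2 - 2) / (-2 - (-3)) = 0
p[-2,3] = (3 - 2) / (3 - (-2)) = 1/5
p[-5,-3,-2] = (0 - 1) / (-2 - (-5)) = -1/3
p[-3,-2,3] = (1/5 - 0) / (3 - (-3)) = 1/30
p[-5,-3,-2,3] = (1/30 - (-1/3)) / (3 - (-5)) = 11/240
p(u) = 1·(u + 5) + (-1/3)·(u + 5)(u + 3) + (11/240)·(u + 5)(u + 3)(u + 2)
Expanding: p(u) = (11/240)u^3 + (1/8)u^2 - (59/240)u + 11/8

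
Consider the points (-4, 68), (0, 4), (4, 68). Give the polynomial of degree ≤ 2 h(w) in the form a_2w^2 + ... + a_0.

h(w) = 4w^2 + 4

Build the Lagrange basis polynomials:
L_0(w) = w(w - 4) / [32] = (1/32)w^2 - (1/8)w
L_1(w) = (w + 4)(w - 4) / [-16] = -(1/16)w^2 + 1
L_2(w) = (w + 4)w / [32] = (1/32)w^2 + (1/8)w
h(w) = 68·L_0 + 4·L_1 + 68·L_2
  68·L_0(w) = (17/8)w^2 - (17/2)w
  4·L_1(w) = -(1/4)w^2 + 4
  68·L_2(w) = (17/8)w^2 + (17/2)w
Adding term by term: 4w^2 + 4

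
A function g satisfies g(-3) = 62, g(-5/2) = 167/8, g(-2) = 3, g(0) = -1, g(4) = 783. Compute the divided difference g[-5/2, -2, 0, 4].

g[-5/2,-2] = (3 - 167/8) / (-2 - (-5/2)) = -143/4
g[-2,0] = (-1 - 3) / (0 - (-2)) = -2
g[0,4] = (783 - (-1)) / (4 - 0) = 196
g[-5/2,-2,0] = (-2 - (-143/4)) / (0 - (-5/2)) = 27/2
g[-2,0,4] = (196 - (-2)) / (4 - (-2)) = 33
g[-5/2,-2,0,4] = (33 - 27/2) / (4 - (-5/2)) = 3

3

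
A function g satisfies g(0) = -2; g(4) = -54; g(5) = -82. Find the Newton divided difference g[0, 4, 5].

g[0,4] = (-54 - (-2)) / (4 - 0) = -13
g[4,5] = (-82 - (-54)) / (5 - 4) = -28
g[0,4,5] = (-28 - (-13)) / (5 - 0) = -3

-3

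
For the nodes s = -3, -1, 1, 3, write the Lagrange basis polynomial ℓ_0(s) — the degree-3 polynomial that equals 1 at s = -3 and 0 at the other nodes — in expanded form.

ℓ_0(s) = -(1/48)s^3 + (1/16)s^2 + (1/48)s - 1/16

ℓ_0(s) = (s + 1)(s - 1)(s - 3) / [(-2)·(-4)·(-6)]
       = (s^3 - 3s^2 - s + 3) / (-48)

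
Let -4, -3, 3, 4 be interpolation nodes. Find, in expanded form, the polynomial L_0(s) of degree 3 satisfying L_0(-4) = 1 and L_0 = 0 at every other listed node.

L_0(s) = (s + 3)(s - 3)(s - 4) / [(-1)·(-7)·(-8)]
       = (s^3 - 4s^2 - 9s + 36) / (-56)

L_0(s) = -(1/56)s^3 + (1/14)s^2 + (9/56)s - 9/14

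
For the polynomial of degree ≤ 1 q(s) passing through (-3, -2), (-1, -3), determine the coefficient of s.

The leading coefficient equals the top divided difference q[-3,-1].
q[-3,-1] = (-3 - (-2)) / (-1 - (-3)) = -1/2

-1/2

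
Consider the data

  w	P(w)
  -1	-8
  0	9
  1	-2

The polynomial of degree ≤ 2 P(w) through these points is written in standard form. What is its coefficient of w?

3

Build the Lagrange basis polynomials:
L_0(w) = w(w - 1) / [2] = (1/2)w^2 - (1/2)w
L_1(w) = (w + 1)(w - 1) / [-1] = -w^2 + 1
L_2(w) = (w + 1)w / [2] = (1/2)w^2 + (1/2)w
P(w) = (-8)·L_0 + 9·L_1 + (-2)·L_2
Only the coefficient of w is needed; take it from each L_i and combine:
(-8)·(-1/2) + 9·(0) + (-2)·(1/2) = 3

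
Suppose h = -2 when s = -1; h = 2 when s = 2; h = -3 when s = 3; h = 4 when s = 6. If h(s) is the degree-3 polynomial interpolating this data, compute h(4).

-44/7

Evaluate each Lagrange basis at s = 4:
L_0(4) = (2)·(1)·(-2)/[(-3)·(-4)·(-7)] = 1/21
L_1(4) = (5)·(1)·(-2)/[(3)·(-1)·(-4)] = -5/6
L_2(4) = (5)·(2)·(-2)/[(4)·(1)·(-3)] = 5/3
L_3(4) = (5)·(2)·(1)/[(7)·(4)·(3)] = 5/42
Sum: (-2)·(1/21) + 2·(-5/6) + (-3)·(5/3) + 4·(5/42) = -44/7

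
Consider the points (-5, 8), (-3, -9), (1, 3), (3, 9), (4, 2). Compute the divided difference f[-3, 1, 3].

0

f[-3,1] = (3 - (-9)) / (1 - (-3)) = 3
f[1,3] = (9 - 3) / (3 - 1) = 3
f[-3,1,3] = (3 - 3) / (3 - (-3)) = 0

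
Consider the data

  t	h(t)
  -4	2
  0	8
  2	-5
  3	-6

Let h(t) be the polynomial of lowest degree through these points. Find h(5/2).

-699/112

L_0(5/2) = (5/2)·(1/2)·(-1/2)/[(-4)·(-6)·(-7)] = 5/1344
L_1(5/2) = (13/2)·(1/2)·(-1/2)/[(4)·(-2)·(-3)] = -13/192
L_2(5/2) = (13/2)·(5/2)·(-1/2)/[(6)·(2)·(-1)] = 65/96
L_3(5/2) = (13/2)·(5/2)·(1/2)/[(7)·(3)·(1)] = 65/168
Sum: 2·(5/1344) + 8·(-13/192) + (-5)·(65/96) + (-6)·(65/168) = -699/112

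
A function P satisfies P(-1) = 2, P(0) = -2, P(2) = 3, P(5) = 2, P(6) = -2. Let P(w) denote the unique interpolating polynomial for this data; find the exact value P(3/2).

173/128

Using Newton's divided-difference form:
P[-1,0] = (-2 - 2) / (0 - (-1)) = -4
P[0,2] = (3 - (-2)) / (2 - 0) = 5/2
P[2,5] = (2 - 3) / (5 - 2) = -1/3
P[5,6] = (-2 - 2) / (6 - 5) = -4
P[-1,0,2] = (5/2 - (-4)) / (2 - (-1)) = 13/6
P[0,2,5] = (-1/3 - 5/2) / (5 - 0) = -17/30
P[2,5,6] = (-4 - (-1/3)) / (6 - 2) = -11/12
P[-1,0,2,5] = (-17/30 - 13/6) / (5 - (-1)) = -41/90
P[0,2,5,6] = (-11/12 - (-17/30)) / (6 - 0) = -7/120
P[-1,0,2,5,6] = (-7/120 - (-41/90)) / (6 - (-1)) = 143/2520
P(3/2) = 2 + (-4)·(5/2) + (13/6)·(5/2)·(3/2) + (-41/90)·(5/2)·(3/2)·(-1/2) + (143/2520)·(5/2)·(3/2)·(-1/2)·(-7/2) = 173/128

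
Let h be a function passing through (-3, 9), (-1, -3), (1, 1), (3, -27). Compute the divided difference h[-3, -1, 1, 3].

h[-3,-1] = (-3 - 9) / (-1 - (-3)) = -6
h[-1,1] = (1 - (-3)) / (1 - (-1)) = 2
h[1,3] = (-27 - 1) / (3 - 1) = -14
h[-3,-1,1] = (2 - (-6)) / (1 - (-3)) = 2
h[-1,1,3] = (-14 - 2) / (3 - (-1)) = -4
h[-3,-1,1,3] = (-4 - 2) / (3 - (-3)) = -1

-1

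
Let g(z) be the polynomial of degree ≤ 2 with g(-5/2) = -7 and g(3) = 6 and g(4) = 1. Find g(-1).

Using Newton's divided-difference form:
g[-5/2,3] = (6 - (-7)) / (3 - (-5/2)) = 26/11
g[3,4] = (1 - 6) / (4 - 3) = -5
g[-5/2,3,4] = (-5 - 26/11) / (4 - (-5/2)) = -162/143
g(-1) = -7 + (26/11)·(3/2) + (-162/143)·(3/2)·(-4) = 478/143

478/143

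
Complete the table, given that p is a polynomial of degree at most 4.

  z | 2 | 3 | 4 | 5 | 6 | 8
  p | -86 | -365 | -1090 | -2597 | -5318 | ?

-16610

The 5 known values determine p uniquely (degree ≤ 4).
Evaluate each Lagrange basis at z = 8:
L_0(8) = (5)·(4)·(3)·(2)/[(-1)·(-2)·(-3)·(-4)] = 5
L_1(8) = (6)·(4)·(3)·(2)/[(1)·(-1)·(-2)·(-3)] = -24
L_2(8) = (6)·(5)·(3)·(2)/[(2)·(1)·(-1)·(-2)] = 45
L_3(8) = (6)·(5)·(4)·(2)/[(3)·(2)·(1)·(-1)] = -40
L_4(8) = (6)·(5)·(4)·(3)/[(4)·(3)·(2)·(1)] = 15
Sum: (-86)·(5) + (-365)·(-24) + (-1090)·(45) + (-2597)·(-40) + (-5318)·(15) = -16610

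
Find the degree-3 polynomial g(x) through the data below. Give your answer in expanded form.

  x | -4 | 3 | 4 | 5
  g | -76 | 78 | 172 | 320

Newton's divided differences:
g[-4,3] = (78 - (-76)) / (3 - (-4)) = 22
g[3,4] = (172 - 78) / (4 - 3) = 94
g[4,5] = (320 - 172) / (5 - 4) = 148
g[-4,3,4] = (94 - 22) / (4 - (-4)) = 9
g[3,4,5] = (148 - 94) / (5 - 3) = 27
g[-4,3,4,5] = (27 - 9) / (5 - (-4)) = 2
g(x) = -76 + 22·(x + 4) + 9·(x + 4)(x - 3) + 2·(x + 4)(x - 3)(x - 4)
Expanding: g(x) = 2x^3 + 3x^2 - x

g(x) = 2x^3 + 3x^2 - x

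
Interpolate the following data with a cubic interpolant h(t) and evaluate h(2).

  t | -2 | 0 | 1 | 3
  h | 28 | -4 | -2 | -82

Evaluate each Lagrange basis at t = 2:
L_0(2) = (2)·(1)·(-1)/[(-2)·(-3)·(-5)] = 1/15
L_1(2) = (4)·(1)·(-1)/[(2)·(-1)·(-3)] = -2/3
L_2(2) = (4)·(2)·(-1)/[(3)·(1)·(-2)] = 4/3
L_3(2) = (4)·(2)·(1)/[(5)·(3)·(2)] = 4/15
Sum: 28·(1/15) + (-4)·(-2/3) + (-2)·(4/3) + (-82)·(4/15) = -20

-20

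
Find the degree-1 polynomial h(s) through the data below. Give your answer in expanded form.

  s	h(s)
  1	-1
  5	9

h(s) = (5/2)s - 7/2

Build the Lagrange basis polynomials:
L_0(s) = (s - 5) / [-4] = -(1/4)s + 5/4
L_1(s) = (s - 1) / [4] = (1/4)s - 1/4
h(s) = (-1)·L_0 + 9·L_1
  (-1)·L_0(s) = (1/4)s - 5/4
  9·L_1(s) = (9/4)s - 9/4
Adding term by term: (5/2)s - 7/2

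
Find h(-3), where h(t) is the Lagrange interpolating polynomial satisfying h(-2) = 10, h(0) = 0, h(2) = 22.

Evaluate each Lagrange basis at t = -3:
L_0(-3) = (-3)·(-5)/[(-2)·(-4)] = 15/8
L_1(-3) = (-1)·(-5)/[(2)·(-2)] = -5/4
L_2(-3) = (-1)·(-3)/[(4)·(2)] = 3/8
Sum: 10·(15/8) + 0 + 22·(3/8) = 27

27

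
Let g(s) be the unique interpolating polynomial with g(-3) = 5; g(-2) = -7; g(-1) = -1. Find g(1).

Evaluate each Lagrange basis at s = 1:
L_0(1) = (3)·(2)/[(-1)·(-2)] = 3
L_1(1) = (4)·(2)/[(1)·(-1)] = -8
L_2(1) = (4)·(3)/[(2)·(1)] = 6
Sum: 5·(3) + (-7)·(-8) + (-1)·(6) = 65

65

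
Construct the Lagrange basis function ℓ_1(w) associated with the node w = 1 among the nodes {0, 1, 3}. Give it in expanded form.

ℓ_1(w) = -(1/2)w^2 + (3/2)w

ℓ_1(w) = w(w - 3) / [(1)·(-2)]
       = (w^2 - 3w) / (-2)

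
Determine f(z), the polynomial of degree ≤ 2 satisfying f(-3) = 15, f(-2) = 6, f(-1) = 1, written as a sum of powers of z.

f(z) = 2z^2 + z

Build the Lagrange basis polynomials:
L_0(z) = (z + 2)(z + 1) / [2] = (1/2)z^2 + (3/2)z + 1
L_1(z) = (z + 3)(z + 1) / [-1] = -z^2 - 4z - 3
L_2(z) = (z + 3)(z + 2) / [2] = (1/2)z^2 + (5/2)z + 3
f(z) = 15·L_0 + 6·L_1 + 1·L_2
  15·L_0(z) = (15/2)z^2 + (45/2)z + 15
  6·L_1(z) = -6z^2 - 24z - 18
  1·L_2(z) = (1/2)z^2 + (5/2)z + 3
Adding term by term: 2z^2 + z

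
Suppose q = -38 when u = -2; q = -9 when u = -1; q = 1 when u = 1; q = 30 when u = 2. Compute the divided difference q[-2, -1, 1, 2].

4

q[-2,-1] = (-9 - (-38)) / (-1 - (-2)) = 29
q[-1,1] = (1 - (-9)) / (1 - (-1)) = 5
q[1,2] = (30 - 1) / (2 - 1) = 29
q[-2,-1,1] = (5 - 29) / (1 - (-2)) = -8
q[-1,1,2] = (29 - 5) / (2 - (-1)) = 8
q[-2,-1,1,2] = (8 - (-8)) / (2 - (-2)) = 4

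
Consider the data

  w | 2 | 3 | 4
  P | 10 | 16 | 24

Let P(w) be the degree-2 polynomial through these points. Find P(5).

34

Using Newton's divided-difference form:
P[2,3] = (16 - 10) / (3 - 2) = 6
P[3,4] = (24 - 16) / (4 - 3) = 8
P[2,3,4] = (8 - 6) / (4 - 2) = 1
P(5) = 10 + 6·(3) + 1·(3)·(2) = 34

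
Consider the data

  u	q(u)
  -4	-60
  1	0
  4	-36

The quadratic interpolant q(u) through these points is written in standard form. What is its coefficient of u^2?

The leading coefficient equals the top divided difference q[-4,1,4].
q[-4,1] = (0 - (-60)) / (1 - (-4)) = 12
q[1,4] = (-36 - 0) / (4 - 1) = -12
q[-4,1,4] = (-12 - 12) / (4 - (-4)) = -3

-3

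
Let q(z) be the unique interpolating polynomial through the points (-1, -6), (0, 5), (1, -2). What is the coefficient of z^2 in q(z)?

Build the Lagrange basis polynomials:
L_0(z) = z(z - 1) / [2] = (1/2)z^2 - (1/2)z
L_1(z) = (z + 1)(z - 1) / [-1] = -z^2 + 1
L_2(z) = (z + 1)z / [2] = (1/2)z^2 + (1/2)z
q(z) = (-6)·L_0 + 5·L_1 + (-2)·L_2
Only the coefficient of z^2 is needed; take it from each L_i and combine:
(-6)·(1/2) + 5·(-1) + (-2)·(1/2) = -9

-9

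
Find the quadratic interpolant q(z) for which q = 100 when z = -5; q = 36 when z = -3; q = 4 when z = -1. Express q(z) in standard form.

q(z) = 4z^2

Build the Lagrange basis polynomials:
L_0(z) = (z + 3)(z + 1) / [8] = (1/8)z^2 + (1/2)z + 3/8
L_1(z) = (z + 5)(z + 1) / [-4] = -(1/4)z^2 - (3/2)z - 5/4
L_2(z) = (z + 5)(z + 3) / [8] = (1/8)z^2 + z + 15/8
q(z) = 100·L_0 + 36·L_1 + 4·L_2
  100·L_0(z) = (25/2)z^2 + 50z + 75/2
  36·L_1(z) = -9z^2 - 54z - 45
  4·L_2(z) = (1/2)z^2 + 4z + 15/2
Adding term by term: 4z^2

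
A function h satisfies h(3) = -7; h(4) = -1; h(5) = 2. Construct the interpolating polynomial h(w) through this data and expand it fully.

h(w) = -(3/2)w^2 + (33/2)w - 43

Newton's divided differences:
h[3,4] = (-1 - (-7)) / (4 - 3) = 6
h[4,5] = (2 - (-1)) / (5 - 4) = 3
h[3,4,5] = (3 - 6) / (5 - 3) = -3/2
h(w) = -7 + 6·(w - 3) + (-3/2)·(w - 3)(w - 4)
Expanding: h(w) = -(3/2)w^2 + (33/2)w - 43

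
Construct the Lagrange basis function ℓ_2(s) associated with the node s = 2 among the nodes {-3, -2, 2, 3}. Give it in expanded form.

ℓ_2(s) = (s + 3)(s + 2)(s - 3) / [(5)·(4)·(-1)]
       = (s^3 + 2s^2 - 9s - 18) / (-20)

ℓ_2(s) = -(1/20)s^3 - (1/10)s^2 + (9/20)s + 9/10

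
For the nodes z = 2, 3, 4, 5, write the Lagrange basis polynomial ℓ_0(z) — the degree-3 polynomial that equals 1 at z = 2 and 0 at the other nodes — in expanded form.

ℓ_0(z) = -(1/6)z^3 + 2z^2 - (47/6)z + 10

ℓ_0(z) = (z - 3)(z - 4)(z - 5) / [(-1)·(-2)·(-3)]
       = (z^3 - 12z^2 + 47z - 60) / (-6)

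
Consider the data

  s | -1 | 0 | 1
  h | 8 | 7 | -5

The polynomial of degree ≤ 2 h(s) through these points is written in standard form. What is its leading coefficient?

-11/2

The leading coefficient equals the top divided difference h[-1,0,1].
h[-1,0] = (7 - 8) / (0 - (-1)) = -1
h[0,1] = (-5 - 7) / (1 - 0) = -12
h[-1,0,1] = (-12 - (-1)) / (1 - (-1)) = -11/2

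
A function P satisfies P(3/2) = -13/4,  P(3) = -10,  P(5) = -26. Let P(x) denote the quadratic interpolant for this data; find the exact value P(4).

Evaluate each Lagrange basis at x = 4:
L_0(4) = (1)·(-1)/[(-3/2)·(-7/2)] = -4/21
L_1(4) = (5/2)·(-1)/[(3/2)·(-2)] = 5/6
L_2(4) = (5/2)·(1)/[(7/2)·(2)] = 5/14
Sum: (-13/4)·(-4/21) + (-10)·(5/6) + (-26)·(5/14) = -17

-17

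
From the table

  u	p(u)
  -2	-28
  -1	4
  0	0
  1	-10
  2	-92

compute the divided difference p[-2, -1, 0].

-18

p[-2,-1] = (4 - (-28)) / (-1 - (-2)) = 32
p[-1,0] = (0 - 4) / (0 - (-1)) = -4
p[-2,-1,0] = (-4 - 32) / (0 - (-2)) = -18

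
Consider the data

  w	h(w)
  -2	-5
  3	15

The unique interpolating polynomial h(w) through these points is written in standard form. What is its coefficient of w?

The leading coefficient equals the top divided difference h[-2,3].
h[-2,3] = (15 - (-5)) / (3 - (-2)) = 4

4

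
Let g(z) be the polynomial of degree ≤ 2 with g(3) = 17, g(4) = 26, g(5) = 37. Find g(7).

65

L_0(7) = (3)·(2)/[(-1)·(-2)] = 3
L_1(7) = (4)·(2)/[(1)·(-1)] = -8
L_2(7) = (4)·(3)/[(2)·(1)] = 6
Sum: 17·(3) + 26·(-8) + 37·(6) = 65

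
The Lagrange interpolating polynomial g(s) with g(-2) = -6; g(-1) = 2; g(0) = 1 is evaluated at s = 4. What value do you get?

L_0(4) = (5)·(4)/[(-1)·(-2)] = 10
L_1(4) = (6)·(4)/[(1)·(-1)] = -24
L_2(4) = (6)·(5)/[(2)·(1)] = 15
Sum: (-6)·(10) + 2·(-24) + 1·(15) = -93

-93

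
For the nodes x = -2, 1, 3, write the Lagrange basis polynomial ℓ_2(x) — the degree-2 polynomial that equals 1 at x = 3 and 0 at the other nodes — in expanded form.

ℓ_2(x) = (1/10)x^2 + (1/10)x - 1/5

ℓ_2(x) = (x + 2)(x - 1) / [(5)·(2)]
       = (x^2 + x - 2) / (10)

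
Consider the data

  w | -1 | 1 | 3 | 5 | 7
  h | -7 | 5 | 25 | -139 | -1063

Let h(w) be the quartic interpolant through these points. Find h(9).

Using Newton's divided-difference form:
h[-1,1] = (5 - (-7)) / (1 - (-1)) = 6
h[1,3] = (25 - 5) / (3 - 1) = 10
h[3,5] = (-139 - 25) / (5 - 3) = -82
h[5,7] = (-1063 - (-139)) / (7 - 5) = -462
h[-1,1,3] = (10 - 6) / (3 - (-1)) = 1
h[1,3,5] = (-82 - 10) / (5 - 1) = -23
h[3,5,7] = (-462 - (-82)) / (7 - 3) = -95
h[-1,1,3,5] = (-23 - 1) / (5 - (-1)) = -4
h[1,3,5,7] = (-95 - (-23)) / (7 - 1) = -12
h[-1,1,3,5,7] = (-12 - (-4)) / (7 - (-1)) = -1
h(9) = -7 + 6·(10) + 1·(10)·(8) + (-4)·(10)·(8)·(6) + (-1)·(10)·(8)·(6)·(4) = -3707

-3707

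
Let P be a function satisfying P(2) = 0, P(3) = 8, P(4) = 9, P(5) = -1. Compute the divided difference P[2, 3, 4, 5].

P[2,3] = (8 - 0) / (3 - 2) = 8
P[3,4] = (9 - 8) / (4 - 3) = 1
P[4,5] = (-1 - 9) / (5 - 4) = -10
P[2,3,4] = (1 - 8) / (4 - 2) = -7/2
P[3,4,5] = (-10 - 1) / (5 - 3) = -11/2
P[2,3,4,5] = (-11/2 - (-7/2)) / (5 - 2) = -2/3

-2/3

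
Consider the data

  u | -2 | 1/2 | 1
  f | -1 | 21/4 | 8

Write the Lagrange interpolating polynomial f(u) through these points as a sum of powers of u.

f(u) = u^2 + 4u + 3

Build the Lagrange basis polynomials:
L_0(u) = (u - 1/2)(u - 1) / [15/2] = (2/15)u^2 - (1/5)u + 1/15
L_1(u) = (u + 2)(u - 1) / [-5/4] = -(4/5)u^2 - (4/5)u + 8/5
L_2(u) = (u + 2)(u - 1/2) / [3/2] = (2/3)u^2 + u - 2/3
f(u) = (-1)·L_0 + (21/4)·L_1 + 8·L_2
  (-1)·L_0(u) = -(2/15)u^2 + (1/5)u - 1/15
  (21/4)·L_1(u) = -(21/5)u^2 - (21/5)u + 42/5
  8·L_2(u) = (16/3)u^2 + 8u - 16/3
Adding term by term: u^2 + 4u + 3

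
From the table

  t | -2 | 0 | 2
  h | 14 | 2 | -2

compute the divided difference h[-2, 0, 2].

1

h[-2,0] = (2 - 14) / (0 - (-2)) = -6
h[0,2] = (-2 - 2) / (2 - 0) = -2
h[-2,0,2] = (-2 - (-6)) / (2 - (-2)) = 1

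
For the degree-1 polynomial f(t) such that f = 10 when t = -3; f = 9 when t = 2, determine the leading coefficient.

Build the Lagrange basis polynomials:
L_0(t) = (t - 2) / [-5] = -(1/5)t + 2/5
L_1(t) = (t + 3) / [5] = (1/5)t + 3/5
f(t) = 10·L_0 + 9·L_1
Only the coefficient of t is needed; take it from each L_i and combine:
10·(-1/5) + 9·(1/5) = -1/5

-1/5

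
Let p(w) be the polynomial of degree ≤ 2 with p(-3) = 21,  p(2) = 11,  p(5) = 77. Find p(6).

L_0(6) = (4)·(1)/[(-5)·(-8)] = 1/10
L_1(6) = (9)·(1)/[(5)·(-3)] = -3/5
L_2(6) = (9)·(4)/[(8)·(3)] = 3/2
Sum: 21·(1/10) + 11·(-3/5) + 77·(3/2) = 111

111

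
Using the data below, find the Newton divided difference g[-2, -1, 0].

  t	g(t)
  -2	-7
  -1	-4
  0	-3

-1

g[-2,-1] = (-4 - (-7)) / (-1 - (-2)) = 3
g[-1,0] = (-3 - (-4)) / (0 - (-1)) = 1
g[-2,-1,0] = (1 - 3) / (0 - (-2)) = -1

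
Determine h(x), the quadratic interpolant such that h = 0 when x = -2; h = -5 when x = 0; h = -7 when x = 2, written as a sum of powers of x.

h(x) = (3/8)x^2 - (7/4)x - 5

Build the Lagrange basis polynomials:
L_0(x) = x(x - 2) / [8] = (1/8)x^2 - (1/4)x
L_1(x) = (x + 2)(x - 2) / [-4] = -(1/4)x^2 + 1
L_2(x) = (x + 2)x / [8] = (1/8)x^2 + (1/4)x
h(x) = 0·L_0 + (-5)·L_1 + (-7)·L_2
  0·L_0(x) = 0
  (-5)·L_1(x) = (5/4)x^2 - 5
  (-7)·L_2(x) = -(7/8)x^2 - (7/4)x
Adding term by term: (3/8)x^2 - (7/4)x - 5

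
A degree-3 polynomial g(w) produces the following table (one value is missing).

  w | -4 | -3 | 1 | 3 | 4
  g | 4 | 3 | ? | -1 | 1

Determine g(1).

-12/7

The 4 known values determine g uniquely (degree ≤ 3).
Evaluate each Lagrange basis at w = 1:
L_0(1) = (4)·(-2)·(-3)/[(-1)·(-7)·(-8)] = -3/7
L_1(1) = (5)·(-2)·(-3)/[(1)·(-6)·(-7)] = 5/7
L_2(1) = (5)·(4)·(-3)/[(7)·(6)·(-1)] = 10/7
L_3(1) = (5)·(4)·(-2)/[(8)·(7)·(1)] = -5/7
Sum: 4·(-3/7) + 3·(5/7) + (-1)·(10/7) + 1·(-5/7) = -12/7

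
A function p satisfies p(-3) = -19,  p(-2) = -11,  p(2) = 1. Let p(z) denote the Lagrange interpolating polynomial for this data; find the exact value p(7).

Evaluate each Lagrange basis at z = 7:
L_0(7) = (9)·(5)/[(-1)·(-5)] = 9
L_1(7) = (10)·(5)/[(1)·(-4)] = -25/2
L_2(7) = (10)·(9)/[(5)·(4)] = 9/2
Sum: (-19)·(9) + (-11)·(-25/2) + 1·(9/2) = -29

-29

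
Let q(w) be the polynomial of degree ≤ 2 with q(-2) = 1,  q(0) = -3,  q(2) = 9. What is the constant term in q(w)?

L_0(w) = w(w - 2) / [8] = (1/8)w^2 - (1/4)w
L_1(w) = (w + 2)(w - 2) / [-4] = -(1/4)w^2 + 1
L_2(w) = (w + 2)w / [8] = (1/8)w^2 + (1/4)w
q(w) = 1·L_0 + (-3)·L_1 + 9·L_2
Only the constant term is needed; take it from each L_i and combine:
1·(0) + (-3)·(1) + 9·(0) = -3

-3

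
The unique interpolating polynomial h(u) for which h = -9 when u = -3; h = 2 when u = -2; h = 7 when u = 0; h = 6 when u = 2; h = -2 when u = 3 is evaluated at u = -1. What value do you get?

86/15

Using Newton's divided-difference form:
h[-3,-2] = (2 - (-9)) / (-2 - (-3)) = 11
h[-2,0] = (7 - 2) / (0 - (-2)) = 5/2
h[0,2] = (6 - 7) / (2 - 0) = -1/2
h[2,3] = (-2 - 6) / (3 - 2) = -8
h[-3,-2,0] = (5/2 - 11) / (0 - (-3)) = -17/6
h[-2,0,2] = (-1/2 - 5/2) / (2 - (-2)) = -3/4
h[0,2,3] = (-8 - (-1/2)) / (3 - 0) = -5/2
h[-3,-2,0,2] = (-3/4 - (-17/6)) / (2 - (-3)) = 5/12
h[-2,0,2,3] = (-5/2 - (-3/4)) / (3 - (-2)) = -7/20
h[-3,-2,0,2,3] = (-7/20 - 5/12) / (3 - (-3)) = -23/180
h(-1) = -9 + 11·(2) + (-17/6)·(2)·(1) + (5/12)·(2)·(1)·(-1) + (-23/180)·(2)·(1)·(-1)·(-3) = 86/15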